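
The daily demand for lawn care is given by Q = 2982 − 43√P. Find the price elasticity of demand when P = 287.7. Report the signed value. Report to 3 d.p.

-0.162

At P = 287.7, Q = 2252.646.
dQ/dP = −43/(2√P) = -1.268.
ε = (dQ/dP)(P/Q) = (-1.268)(287.7/2252.646).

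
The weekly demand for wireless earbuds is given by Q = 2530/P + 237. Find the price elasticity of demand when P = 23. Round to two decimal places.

At P = 23, Q = 347.
dQ/dP = −2530/P² = -4.783.
ε = (dQ/dP)(P/Q) = (-4.783)(23/347).

-0.32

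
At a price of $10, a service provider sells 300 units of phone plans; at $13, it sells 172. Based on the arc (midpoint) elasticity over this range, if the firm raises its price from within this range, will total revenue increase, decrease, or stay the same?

decrease

Arc ε = (-128/3)(11.50/236.0) ≈ -2.079.
|ε| = 2.08 > 1, so demand is elastic. A price rise therefore reduces total revenue.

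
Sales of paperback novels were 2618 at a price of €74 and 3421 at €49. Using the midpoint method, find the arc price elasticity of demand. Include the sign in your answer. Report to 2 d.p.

ΔQ = 3421 − 2618 = 803; ΔP = 49 − 74 = -25.
Midpoints: P̄ = 61.50, Q̄ = 3019.5.
ε = (ΔQ/ΔP)(P̄/Q̄) = (803/-25)(61.50/3019.5).

-0.65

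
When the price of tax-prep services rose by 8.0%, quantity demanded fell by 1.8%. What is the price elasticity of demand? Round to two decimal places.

ε = %ΔQ / %ΔP = (-1.8)/(8.0) = -0.225.

-0.23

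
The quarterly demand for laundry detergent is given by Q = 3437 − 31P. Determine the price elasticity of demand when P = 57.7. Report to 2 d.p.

-1.09

At P = 57.7, Q = 1648.300.
dQ/dP = −31.
ε = (dQ/dP)(P/Q) = (-31)(57.7/1648.300).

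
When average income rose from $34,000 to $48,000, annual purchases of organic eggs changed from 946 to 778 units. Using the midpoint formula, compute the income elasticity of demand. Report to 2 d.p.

-0.57

ΔQ = -168, ΔI = 14000. Midpoints: Ī = 41,000, Q̄ = 862.0.
ε_I = (ΔQ/ΔI)(Ī/Q̄) = (-168/14000)(41000/862.0).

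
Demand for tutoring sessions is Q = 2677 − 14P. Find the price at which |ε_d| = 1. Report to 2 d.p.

For linear demand Q = a − bP, ε = −bP/(a − bP). |ε| = 1 when bP = a − bP, i.e. P = a/(2b).
P = 2677/(2·14) = 2677/28 = 95.6071.

95.61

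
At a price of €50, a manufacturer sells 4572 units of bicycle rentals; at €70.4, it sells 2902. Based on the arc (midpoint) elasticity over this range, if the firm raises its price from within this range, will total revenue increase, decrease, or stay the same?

decrease

Arc ε = (-1670/20.4)(60.20/3737.0) ≈ -1.319.
|ε| = 1.32 > 1, so demand is elastic. A price rise therefore reduces total revenue.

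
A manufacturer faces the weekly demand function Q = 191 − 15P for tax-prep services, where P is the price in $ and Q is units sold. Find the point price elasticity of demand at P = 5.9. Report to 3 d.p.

At P = 5.9, Q = 102.500.
dQ/dP = −15.
ε = (dQ/dP)(P/Q) = (-15)(5.9/102.500).
|ε| < 1, so demand is inelastic at this price.

-0.863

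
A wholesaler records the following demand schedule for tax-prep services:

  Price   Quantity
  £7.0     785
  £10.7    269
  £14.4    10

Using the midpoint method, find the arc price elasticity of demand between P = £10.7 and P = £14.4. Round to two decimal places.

-6.30

At P = 10.7, Q = 269; at P = 14.4, Q = 10.
ΔQ = -259, ΔP = 3.7. Midpoints: P̄ = 12.55, Q̄ = 139.5.
ε = (ΔQ/ΔP)(P̄/Q̄) = (-259/3.7)(12.55/139.5).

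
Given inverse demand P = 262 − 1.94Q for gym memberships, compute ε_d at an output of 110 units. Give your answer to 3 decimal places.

At Q = 110, P = 262 − 1.94(110) = 48.60.
dP/dQ = −1.94, so dQ/dP = 1/(−1.94) = -0.515.
ε = (dQ/dP)(P/Q) = (-0.515)(48.60/110).

-0.228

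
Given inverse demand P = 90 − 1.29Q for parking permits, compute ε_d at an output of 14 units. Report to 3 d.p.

-3.983

At Q = 14, P = 90 − 1.29(14) = 71.94.
dP/dQ = −1.29, so dQ/dP = 1/(−1.29) = -0.775.
ε = (dQ/dP)(P/Q) = (-0.775)(71.94/14).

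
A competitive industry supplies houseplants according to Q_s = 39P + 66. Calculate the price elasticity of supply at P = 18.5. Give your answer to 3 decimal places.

0.916

At P = 18.5, Q_s = 787.50.
dQ_s/dP = 39.
ε_s = (dQ_s/dP)(P/Q_s) = (39)(18.5/787.50).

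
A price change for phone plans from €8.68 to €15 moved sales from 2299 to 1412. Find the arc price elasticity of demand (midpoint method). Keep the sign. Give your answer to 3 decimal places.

-0.896

ΔQ = 1412 − 2299 = -887; ΔP = 15 − 8.68 = 6.32.
Midpoints: P̄ = 11.84, Q̄ = 1855.5.
ε = (ΔQ/ΔP)(P̄/Q̄) = (-887/6.32)(11.84/1855.5).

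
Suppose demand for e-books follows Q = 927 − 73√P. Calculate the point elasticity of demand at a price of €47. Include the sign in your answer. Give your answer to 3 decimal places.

At P = 47, Q = 426.537.
dQ/dP = −73/(2√P) = -5.324.
ε = (dQ/dP)(P/Q) = (-5.324)(47/426.537).

-0.587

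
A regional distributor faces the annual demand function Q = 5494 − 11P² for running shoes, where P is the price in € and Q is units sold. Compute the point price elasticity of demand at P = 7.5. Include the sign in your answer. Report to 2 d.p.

At P = 7.5, Q = 4875.250.
dQ/dP = −22P = -165.
ε = (dQ/dP)(P/Q) = (-165)(7.5/4875.250).

-0.25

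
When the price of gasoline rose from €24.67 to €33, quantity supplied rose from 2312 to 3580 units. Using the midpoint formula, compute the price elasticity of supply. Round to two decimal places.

1.49

ΔQ = 3580 − 2312 = 1268; ΔP = 33 − 24.67 = 8.33.
Midpoints: P̄ = 28.84, Q̄ = 2946.0.
ε_s = (ΔQ/ΔP)(P̄/Q̄) = (1268/8.33)(28.84/2946.0).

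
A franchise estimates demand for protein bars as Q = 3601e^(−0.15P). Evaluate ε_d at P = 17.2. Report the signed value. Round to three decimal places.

At P = 17.2, Q = 272.862.
dQ/dP = −0.15·3601e^(−0.15P) = −0.15Q = -40.929.
ε = (dQ/dP)(P/Q) = (-40.929)(17.2/272.862).

-2.580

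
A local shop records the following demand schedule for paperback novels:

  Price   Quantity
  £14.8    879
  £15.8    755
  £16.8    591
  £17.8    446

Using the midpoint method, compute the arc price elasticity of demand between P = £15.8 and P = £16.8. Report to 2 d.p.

-3.97

At P = 15.8, Q = 755; at P = 16.8, Q = 591.
ΔQ = -164, ΔP = 1.0. Midpoints: P̄ = 16.30, Q̄ = 673.0.
ε = (ΔQ/ΔP)(P̄/Q̄) = (-164/1.0)(16.30/673.0).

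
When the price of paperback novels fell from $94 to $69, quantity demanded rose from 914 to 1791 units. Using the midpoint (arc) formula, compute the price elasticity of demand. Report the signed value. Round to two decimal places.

ΔQ = 1791 − 914 = 877; ΔP = 69 − 94 = -25.
Midpoints: P̄ = 81.50, Q̄ = 1352.5.
ε = (ΔQ/ΔP)(P̄/Q̄) = (877/-25)(81.50/1352.5).

-2.11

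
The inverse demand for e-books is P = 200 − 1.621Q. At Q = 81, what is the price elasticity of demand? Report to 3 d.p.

-0.523

At Q = 81, P = 200 − 1.621(81) = 68.70.
dP/dQ = −1.621, so dQ/dP = 1/(−1.621) = -0.617.
ε = (dQ/dP)(P/Q) = (-0.617)(68.70/81).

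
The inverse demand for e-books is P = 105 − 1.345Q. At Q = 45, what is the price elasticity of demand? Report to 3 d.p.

At Q = 45, P = 105 − 1.345(45) = 44.48.
dP/dQ = −1.345, so dQ/dP = 1/(−1.345) = -0.743.
ε = (dQ/dP)(P/Q) = (-0.743)(44.48/45).

-0.735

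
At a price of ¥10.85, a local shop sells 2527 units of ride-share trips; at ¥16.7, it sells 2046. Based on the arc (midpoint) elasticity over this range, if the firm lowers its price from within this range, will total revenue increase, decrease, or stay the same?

decrease

Arc ε = (-481/5.85)(13.77/2286.5) ≈ -0.495.
|ε| = 0.50 < 1, so demand is inelastic. A price cut therefore reduces total revenue.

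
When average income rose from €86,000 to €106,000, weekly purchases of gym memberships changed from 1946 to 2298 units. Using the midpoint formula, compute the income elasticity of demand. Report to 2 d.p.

0.80

ΔQ = 352, ΔI = 20000. Midpoints: Ī = 96,000, Q̄ = 2122.0.
ε_I = (ΔQ/ΔI)(Ī/Q̄) = (352/20000)(96000/2122.0).
ε_I > 0, so the good is normal.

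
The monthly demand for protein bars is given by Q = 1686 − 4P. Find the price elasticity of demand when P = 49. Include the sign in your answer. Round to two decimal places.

-0.13

At P = 49, Q = 1490.
dQ/dP = −4.
ε = (dQ/dP)(P/Q) = (-4)(49/1490).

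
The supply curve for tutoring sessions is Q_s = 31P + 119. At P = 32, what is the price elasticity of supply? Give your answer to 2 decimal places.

At P = 32, Q_s = 1111.
dQ_s/dP = 31.
ε_s = (dQ_s/dP)(P/Q_s) = (31)(32/1111).

0.89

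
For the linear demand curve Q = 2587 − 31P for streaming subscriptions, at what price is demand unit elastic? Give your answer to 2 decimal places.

41.73

For linear demand Q = a − bP, ε = −bP/(a − bP). |ε| = 1 when bP = a − bP, i.e. P = a/(2b).
P = 2587/(2·31) = 2587/62 = 41.7258.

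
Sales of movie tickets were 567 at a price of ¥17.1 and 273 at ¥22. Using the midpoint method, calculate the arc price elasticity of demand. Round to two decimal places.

-2.79

ΔQ = 273 − 567 = -294; ΔP = 22 − 17.1 = 4.9.
Midpoints: P̄ = 19.55, Q̄ = 420.0.
ε = (ΔQ/ΔP)(P̄/Q̄) = (-294/4.9)(19.55/420.0).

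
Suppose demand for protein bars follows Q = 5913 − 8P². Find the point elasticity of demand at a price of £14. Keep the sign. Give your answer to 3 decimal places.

-0.722

At P = 14, Q = 4345.
dQ/dP = −16P = -224.
ε = (dQ/dP)(P/Q) = (-224)(14/4345).
|ε| < 1, so demand is inelastic at this price.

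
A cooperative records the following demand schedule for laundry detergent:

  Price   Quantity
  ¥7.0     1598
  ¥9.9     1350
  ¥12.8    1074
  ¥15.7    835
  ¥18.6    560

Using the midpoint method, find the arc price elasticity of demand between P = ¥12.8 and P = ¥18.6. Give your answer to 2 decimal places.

At P = 12.8, Q = 1074; at P = 18.6, Q = 560.
ΔQ = -514, ΔP = 5.8. Midpoints: P̄ = 15.70, Q̄ = 817.0.
ε = (ΔQ/ΔP)(P̄/Q̄) = (-514/5.8)(15.70/817.0).

-1.70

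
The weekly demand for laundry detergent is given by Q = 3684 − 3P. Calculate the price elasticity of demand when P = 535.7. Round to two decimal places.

-0.77

At P = 535.7, Q = 2076.900.
dQ/dP = −3.
ε = (dQ/dP)(P/Q) = (-3)(535.7/2076.900).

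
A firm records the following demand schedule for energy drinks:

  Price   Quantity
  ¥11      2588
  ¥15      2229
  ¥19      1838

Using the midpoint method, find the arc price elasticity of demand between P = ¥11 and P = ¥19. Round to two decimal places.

-0.64

At P = 11, Q = 2588; at P = 19, Q = 1838.
ΔQ = -750, ΔP = 8. Midpoints: P̄ = 15.00, Q̄ = 2213.0.
ε = (ΔQ/ΔP)(P̄/Q̄) = (-750/8)(15.00/2213.0).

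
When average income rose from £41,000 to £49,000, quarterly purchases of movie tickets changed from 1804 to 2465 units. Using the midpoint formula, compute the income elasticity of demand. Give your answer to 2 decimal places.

1.74

ΔQ = 661, ΔI = 8000. Midpoints: Ī = 45,000, Q̄ = 2134.5.
ε_I = (ΔQ/ΔI)(Ī/Q̄) = (661/8000)(45000/2134.5).
ε_I > 0, so the good is normal.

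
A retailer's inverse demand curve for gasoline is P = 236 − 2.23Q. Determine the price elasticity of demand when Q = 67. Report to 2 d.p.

-0.58

At Q = 67, P = 236 − 2.23(67) = 86.59.
dP/dQ = −2.23, so dQ/dP = 1/(−2.23) = -0.448.
ε = (dQ/dP)(P/Q) = (-0.448)(86.59/67).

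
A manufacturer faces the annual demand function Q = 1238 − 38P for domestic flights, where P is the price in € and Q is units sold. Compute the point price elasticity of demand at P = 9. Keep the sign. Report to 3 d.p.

At P = 9, Q = 896.
dQ/dP = −38.
ε = (dQ/dP)(P/Q) = (-38)(9/896).

-0.382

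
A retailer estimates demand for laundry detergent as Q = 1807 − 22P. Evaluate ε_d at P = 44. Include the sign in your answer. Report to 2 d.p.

-1.15

At P = 44, Q = 839.
dQ/dP = −22.
ε = (dQ/dP)(P/Q) = (-22)(44/839).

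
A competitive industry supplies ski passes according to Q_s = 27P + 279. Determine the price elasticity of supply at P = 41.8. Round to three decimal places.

0.802

At P = 41.8, Q_s = 1407.60.
dQ_s/dP = 27.
ε_s = (dQ_s/dP)(P/Q_s) = (27)(41.8/1407.60).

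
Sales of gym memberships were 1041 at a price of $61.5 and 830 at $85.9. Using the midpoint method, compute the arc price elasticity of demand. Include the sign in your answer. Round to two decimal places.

ΔQ = 830 − 1041 = -211; ΔP = 85.9 − 61.5 = 24.4.
Midpoints: P̄ = 73.70, Q̄ = 935.5.
ε = (ΔQ/ΔP)(P̄/Q̄) = (-211/24.4)(73.70/935.5).

-0.68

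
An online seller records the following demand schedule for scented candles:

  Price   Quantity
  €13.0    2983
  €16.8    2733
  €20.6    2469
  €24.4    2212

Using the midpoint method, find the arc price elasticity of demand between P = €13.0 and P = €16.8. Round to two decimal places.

At P = 13.0, Q = 2983; at P = 16.8, Q = 2733.
ΔQ = -250, ΔP = 3.8. Midpoints: P̄ = 14.90, Q̄ = 2858.0.
ε = (ΔQ/ΔP)(P̄/Q̄) = (-250/3.8)(14.90/2858.0).

-0.34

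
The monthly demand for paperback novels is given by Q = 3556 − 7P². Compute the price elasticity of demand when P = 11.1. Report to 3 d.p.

-0.640

At P = 11.1, Q = 2693.530.
dQ/dP = −14P = -155.400.
ε = (dQ/dP)(P/Q) = (-155.400)(11.1/2693.530).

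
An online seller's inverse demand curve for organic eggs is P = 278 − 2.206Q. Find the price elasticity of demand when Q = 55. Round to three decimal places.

-1.291

At Q = 55, P = 278 − 2.206(55) = 156.67.
dP/dQ = −2.206, so dQ/dP = 1/(−2.206) = -0.453.
ε = (dQ/dP)(P/Q) = (-0.453)(156.67/55).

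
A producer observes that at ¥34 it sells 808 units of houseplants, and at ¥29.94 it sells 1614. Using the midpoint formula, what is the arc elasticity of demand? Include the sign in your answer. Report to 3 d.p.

-5.241

ΔQ = 1614 − 808 = 806; ΔP = 29.94 − 34 = -4.06.
Midpoints: P̄ = 31.97, Q̄ = 1211.0.
ε = (ΔQ/ΔP)(P̄/Q̄) = (806/-4.06)(31.97/1211.0).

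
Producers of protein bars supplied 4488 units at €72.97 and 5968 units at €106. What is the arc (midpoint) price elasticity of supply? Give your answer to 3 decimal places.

ΔQ = 5968 − 4488 = 1480; ΔP = 106 − 72.97 = 33.03.
Midpoints: P̄ = 89.48, Q̄ = 5228.0.
ε_s = (ΔQ/ΔP)(P̄/Q̄) = (1480/33.03)(89.48/5228.0).

0.767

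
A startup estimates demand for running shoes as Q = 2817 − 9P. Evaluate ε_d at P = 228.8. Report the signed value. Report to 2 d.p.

At P = 228.8, Q = 757.800.
dQ/dP = −9.
ε = (dQ/dP)(P/Q) = (-9)(228.8/757.800).
|ε| > 1, so demand is elastic at this price.

-2.72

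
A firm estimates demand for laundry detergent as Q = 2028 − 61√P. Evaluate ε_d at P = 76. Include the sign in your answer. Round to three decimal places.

-0.178

At P = 76, Q = 1496.214.
dQ/dP = −61/(2√P) = -3.499.
ε = (dQ/dP)(P/Q) = (-3.499)(76/1496.214).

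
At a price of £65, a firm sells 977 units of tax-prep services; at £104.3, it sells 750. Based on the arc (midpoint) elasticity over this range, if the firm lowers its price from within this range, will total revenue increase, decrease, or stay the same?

decrease

Arc ε = (-227/39.3)(84.65/863.5) ≈ -0.566.
|ε| = 0.57 < 1, so demand is inelastic. A price cut therefore reduces total revenue.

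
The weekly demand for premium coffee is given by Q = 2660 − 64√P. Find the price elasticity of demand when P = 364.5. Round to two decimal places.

At P = 364.5, Q = 1438.119.
dQ/dP = −64/(2√P) = -1.676.
ε = (dQ/dP)(P/Q) = (-1.676)(364.5/1438.119).
|ε| < 1, so demand is inelastic at this price.

-0.42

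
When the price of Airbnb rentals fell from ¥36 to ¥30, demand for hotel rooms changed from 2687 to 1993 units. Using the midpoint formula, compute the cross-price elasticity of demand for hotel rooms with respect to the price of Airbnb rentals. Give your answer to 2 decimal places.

ΔQ_x = 1993 − 2687 = -694; ΔP_y = 30 − 36 = -6.
Midpoints: P̄_y = 33.00, Q̄_x = 2340.0.
ε_xy = (ΔQ_x/ΔP_y)(P̄_y/Q̄_x) = (-694/-6)(33.00/2340.0).

1.63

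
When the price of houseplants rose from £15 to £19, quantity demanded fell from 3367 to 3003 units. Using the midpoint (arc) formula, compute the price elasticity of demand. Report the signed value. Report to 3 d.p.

-0.486

ΔQ = 3003 − 3367 = -364; ΔP = 19 − 15 = 4.
Midpoints: P̄ = 17.00, Q̄ = 3185.0.
ε = (ΔQ/ΔP)(P̄/Q̄) = (-364/4)(17.00/3185.0).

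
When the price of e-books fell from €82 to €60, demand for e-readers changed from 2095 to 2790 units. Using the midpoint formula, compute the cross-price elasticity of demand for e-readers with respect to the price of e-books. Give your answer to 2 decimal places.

-0.92

ΔQ_x = 2790 − 2095 = 695; ΔP_y = 60 − 82 = -22.
Midpoints: P̄_y = 71.00, Q̄_x = 2442.5.
ε_xy = (ΔQ_x/ΔP_y)(P̄_y/Q̄_x) = (695/-22)(71.00/2442.5).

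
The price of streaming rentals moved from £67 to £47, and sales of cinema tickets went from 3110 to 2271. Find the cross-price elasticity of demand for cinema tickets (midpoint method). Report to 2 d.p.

ΔQ_x = 2271 − 3110 = -839; ΔP_y = 47 − 67 = -20.
Midpoints: P̄_y = 57.00, Q̄_x = 2690.5.
ε_xy = (ΔQ_x/ΔP_y)(P̄_y/Q̄_x) = (-839/-20)(57.00/2690.5).

0.89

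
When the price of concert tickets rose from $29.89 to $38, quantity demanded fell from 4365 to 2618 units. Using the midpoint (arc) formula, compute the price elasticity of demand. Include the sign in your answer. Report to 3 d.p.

-2.094

ΔQ = 2618 − 4365 = -1747; ΔP = 38 − 29.89 = 8.11.
Midpoints: P̄ = 33.95, Q̄ = 3491.5.
ε = (ΔQ/ΔP)(P̄/Q̄) = (-1747/8.11)(33.95/3491.5).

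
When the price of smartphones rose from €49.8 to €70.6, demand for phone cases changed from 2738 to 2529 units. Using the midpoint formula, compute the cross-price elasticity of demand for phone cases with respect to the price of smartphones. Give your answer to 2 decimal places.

-0.23

ΔQ_x = 2529 − 2738 = -209; ΔP_y = 70.6 − 49.8 = 20.8.
Midpoints: P̄_y = 60.20, Q̄_x = 2633.5.
ε_xy = (ΔQ_x/ΔP_y)(P̄_y/Q̄_x) = (-209/20.8)(60.20/2633.5).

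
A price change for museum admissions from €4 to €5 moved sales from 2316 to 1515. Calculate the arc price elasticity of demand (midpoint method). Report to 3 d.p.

-1.882

ΔQ = 1515 − 2316 = -801; ΔP = 5 − 4 = 1.
Midpoints: P̄ = 4.50, Q̄ = 1915.5.
ε = (ΔQ/ΔP)(P̄/Q̄) = (-801/1)(4.50/1915.5).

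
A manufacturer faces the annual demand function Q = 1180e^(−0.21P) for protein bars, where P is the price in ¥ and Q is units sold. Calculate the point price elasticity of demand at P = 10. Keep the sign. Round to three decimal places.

At P = 10, Q = 144.499.
dQ/dP = −0.21·1180e^(−0.21P) = −0.21Q = -30.345.
ε = (dQ/dP)(P/Q) = (-30.345)(10/144.499).

-2.100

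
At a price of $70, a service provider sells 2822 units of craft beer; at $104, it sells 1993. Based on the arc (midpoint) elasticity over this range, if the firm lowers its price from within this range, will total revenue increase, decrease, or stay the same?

decrease

Arc ε = (-829/34)(87.00/2407.5) ≈ -0.881.
|ε| = 0.88 < 1, so demand is inelastic. A price cut therefore reduces total revenue.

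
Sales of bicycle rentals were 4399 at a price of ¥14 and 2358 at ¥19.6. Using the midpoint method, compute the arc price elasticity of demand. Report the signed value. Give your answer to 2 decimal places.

ΔQ = 2358 − 4399 = -2041; ΔP = 19.6 − 14 = 5.6.
Midpoints: P̄ = 16.80, Q̄ = 3378.5.
ε = (ΔQ/ΔP)(P̄/Q̄) = (-2041/5.6)(16.80/3378.5).

-1.81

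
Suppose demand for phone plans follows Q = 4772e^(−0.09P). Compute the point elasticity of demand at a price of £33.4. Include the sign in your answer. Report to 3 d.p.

At P = 33.4, Q = 236.163.
dQ/dP = −0.09·4772e^(−0.09P) = −0.09Q = -21.255.
ε = (dQ/dP)(P/Q) = (-21.255)(33.4/236.163).
|ε| > 1, so demand is elastic at this price.

-3.006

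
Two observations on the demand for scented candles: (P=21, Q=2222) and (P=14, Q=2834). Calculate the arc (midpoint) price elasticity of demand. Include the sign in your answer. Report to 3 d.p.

ΔQ = 2834 − 2222 = 612; ΔP = 14 − 21 = -7.
Midpoints: P̄ = 17.50, Q̄ = 2528.0.
ε = (ΔQ/ΔP)(P̄/Q̄) = (612/-7)(17.50/2528.0).

-0.605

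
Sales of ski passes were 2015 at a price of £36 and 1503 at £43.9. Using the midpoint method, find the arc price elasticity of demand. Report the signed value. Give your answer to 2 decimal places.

-1.47

ΔQ = 1503 − 2015 = -512; ΔP = 43.9 − 36 = 7.9.
Midpoints: P̄ = 39.95, Q̄ = 1759.0.
ε = (ΔQ/ΔP)(P̄/Q̄) = (-512/7.9)(39.95/1759.0).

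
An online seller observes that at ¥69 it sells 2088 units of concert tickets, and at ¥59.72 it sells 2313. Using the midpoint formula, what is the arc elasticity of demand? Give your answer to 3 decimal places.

ΔQ = 2313 − 2088 = 225; ΔP = 59.72 − 69 = -9.28.
Midpoints: P̄ = 64.36, Q̄ = 2200.5.
ε = (ΔQ/ΔP)(P̄/Q̄) = (225/-9.28)(64.36/2200.5).

-0.709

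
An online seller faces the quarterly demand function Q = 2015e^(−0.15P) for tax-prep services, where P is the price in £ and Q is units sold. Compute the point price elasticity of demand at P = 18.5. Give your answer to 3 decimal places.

At P = 18.5, Q = 125.634.
dQ/dP = −0.15·2015e^(−0.15P) = −0.15Q = -18.845.
ε = (dQ/dP)(P/Q) = (-18.845)(18.5/125.634).
|ε| > 1, so demand is elastic at this price.

-2.775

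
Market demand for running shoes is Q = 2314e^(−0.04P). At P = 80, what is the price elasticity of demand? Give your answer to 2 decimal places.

At P = 80, Q = 94.324.
dQ/dP = −0.04·2314e^(−0.04P) = −0.04Q = -3.773.
ε = (dQ/dP)(P/Q) = (-3.773)(80/94.324).

-3.20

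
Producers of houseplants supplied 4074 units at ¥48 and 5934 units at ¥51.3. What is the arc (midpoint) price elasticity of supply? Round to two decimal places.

5.59

ΔQ = 5934 − 4074 = 1860; ΔP = 51.3 − 48 = 3.3.
Midpoints: P̄ = 49.65, Q̄ = 5004.0.
ε_s = (ΔQ/ΔP)(P̄/Q̄) = (1860/3.3)(49.65/5004.0).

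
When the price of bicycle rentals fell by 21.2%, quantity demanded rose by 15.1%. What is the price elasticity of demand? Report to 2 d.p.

-0.71

ε = %ΔQ / %ΔP = (15.1)/(-21.2) = -0.712.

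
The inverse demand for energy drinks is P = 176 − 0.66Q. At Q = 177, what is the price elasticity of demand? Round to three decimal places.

At Q = 177, P = 176 − 0.66(177) = 59.18.
dP/dQ = −0.66, so dQ/dP = 1/(−0.66) = -1.515.
ε = (dQ/dP)(P/Q) = (-1.515)(59.18/177).

-0.507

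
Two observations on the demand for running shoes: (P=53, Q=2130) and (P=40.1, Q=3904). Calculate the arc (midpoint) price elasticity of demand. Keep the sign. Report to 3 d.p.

ΔQ = 3904 − 2130 = 1774; ΔP = 40.1 − 53 = -12.9.
Midpoints: P̄ = 46.55, Q̄ = 3017.0.
ε = (ΔQ/ΔP)(P̄/Q̄) = (1774/-12.9)(46.55/3017.0).

-2.122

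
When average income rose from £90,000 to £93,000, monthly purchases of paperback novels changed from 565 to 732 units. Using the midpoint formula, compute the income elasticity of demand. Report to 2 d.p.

7.85

ΔQ = 167, ΔI = 3000. Midpoints: Ī = 91,500, Q̄ = 648.5.
ε_I = (ΔQ/ΔI)(Ī/Q̄) = (167/3000)(91500/648.5).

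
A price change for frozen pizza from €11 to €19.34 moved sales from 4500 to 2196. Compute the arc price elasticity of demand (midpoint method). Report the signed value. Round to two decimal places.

-1.25

ΔQ = 2196 − 4500 = -2304; ΔP = 19.34 − 11 = 8.34.
Midpoints: P̄ = 15.17, Q̄ = 3348.0.
ε = (ΔQ/ΔP)(P̄/Q̄) = (-2304/8.34)(15.17/3348.0).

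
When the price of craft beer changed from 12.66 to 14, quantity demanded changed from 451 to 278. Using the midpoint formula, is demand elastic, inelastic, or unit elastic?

Arc ε ≈ -4.721.
|ε| = 4.72 > 1.

elastic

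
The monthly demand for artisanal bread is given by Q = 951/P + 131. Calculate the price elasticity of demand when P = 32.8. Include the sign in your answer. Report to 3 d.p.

At P = 32.8, Q = 159.994.
dQ/dP = −951/P² = -0.884.
ε = (dQ/dP)(P/Q) = (-0.884)(32.8/159.994).

-0.181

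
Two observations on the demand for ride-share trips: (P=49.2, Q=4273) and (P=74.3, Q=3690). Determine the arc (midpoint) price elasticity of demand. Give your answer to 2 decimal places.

ΔQ = 3690 − 4273 = -583; ΔP = 74.3 − 49.2 = 25.1.
Midpoints: P̄ = 61.75, Q̄ = 3981.5.
ε = (ΔQ/ΔP)(P̄/Q̄) = (-583/25.1)(61.75/3981.5).

-0.36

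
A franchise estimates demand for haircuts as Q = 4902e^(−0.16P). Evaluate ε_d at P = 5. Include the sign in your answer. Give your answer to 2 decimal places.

-0.80

At P = 5, Q = 2202.611.
dQ/dP = −0.16·4902e^(−0.16P) = −0.16Q = -352.418.
ε = (dQ/dP)(P/Q) = (-352.418)(5/2202.611).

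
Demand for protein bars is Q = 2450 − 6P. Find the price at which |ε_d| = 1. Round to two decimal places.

204.17

For linear demand Q = a − bP, ε = −bP/(a − bP). |ε| = 1 when bP = a − bP, i.e. P = a/(2b).
P = 2450/(2·6) = 2450/12 = 204.1667.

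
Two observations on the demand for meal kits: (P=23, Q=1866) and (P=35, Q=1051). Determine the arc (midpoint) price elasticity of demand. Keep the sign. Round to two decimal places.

-1.35

ΔQ = 1051 − 1866 = -815; ΔP = 35 − 23 = 12.
Midpoints: P̄ = 29.00, Q̄ = 1458.5.
ε = (ΔQ/ΔP)(P̄/Q̄) = (-815/12)(29.00/1458.5).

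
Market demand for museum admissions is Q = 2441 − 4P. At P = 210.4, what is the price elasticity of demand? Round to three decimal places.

-0.526

At P = 210.4, Q = 1599.400.
dQ/dP = −4.
ε = (dQ/dP)(P/Q) = (-4)(210.4/1599.400).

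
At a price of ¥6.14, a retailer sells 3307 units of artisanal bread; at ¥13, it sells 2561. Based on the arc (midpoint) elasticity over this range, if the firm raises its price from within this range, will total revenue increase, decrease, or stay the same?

increase

Arc ε = (-746/6.86)(9.57/2934.0) ≈ -0.355.
|ε| = 0.35 < 1, so demand is inelastic. A price rise therefore raises total revenue.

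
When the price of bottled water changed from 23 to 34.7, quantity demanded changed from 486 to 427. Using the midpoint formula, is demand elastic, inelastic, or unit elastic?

Arc ε ≈ -0.319.
|ε| = 0.32 < 1.

inelastic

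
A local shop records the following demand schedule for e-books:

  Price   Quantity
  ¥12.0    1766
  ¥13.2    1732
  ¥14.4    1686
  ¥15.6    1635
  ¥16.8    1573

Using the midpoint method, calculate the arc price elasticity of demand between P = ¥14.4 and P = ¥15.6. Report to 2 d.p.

At P = 14.4, Q = 1686; at P = 15.6, Q = 1635.
ΔQ = -51, ΔP = 1.2. Midpoints: P̄ = 15.00, Q̄ = 1660.5.
ε = (ΔQ/ΔP)(P̄/Q̄) = (-51/1.2)(15.00/1660.5).

-0.38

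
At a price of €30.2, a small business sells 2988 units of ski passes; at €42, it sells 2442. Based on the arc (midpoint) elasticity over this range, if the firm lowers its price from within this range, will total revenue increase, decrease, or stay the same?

decrease

Arc ε = (-546/11.8)(36.10/2715.0) ≈ -0.615.
|ε| = 0.62 < 1, so demand is inelastic. A price cut therefore reduces total revenue.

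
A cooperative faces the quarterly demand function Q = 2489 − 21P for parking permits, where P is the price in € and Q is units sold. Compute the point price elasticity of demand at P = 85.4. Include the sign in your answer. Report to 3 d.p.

-2.578

At P = 85.4, Q = 695.600.
dQ/dP = −21.
ε = (dQ/dP)(P/Q) = (-21)(85.4/695.600).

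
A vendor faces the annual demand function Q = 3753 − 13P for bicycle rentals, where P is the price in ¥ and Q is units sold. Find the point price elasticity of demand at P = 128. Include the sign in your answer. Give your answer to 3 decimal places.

At P = 128, Q = 2089.
dQ/dP = −13.
ε = (dQ/dP)(P/Q) = (-13)(128/2089).

-0.797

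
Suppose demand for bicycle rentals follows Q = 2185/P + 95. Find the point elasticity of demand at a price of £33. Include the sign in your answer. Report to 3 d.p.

At P = 33, Q = 161.212.
dQ/dP = −2185/P² = -2.006.
ε = (dQ/dP)(P/Q) = (-2.006)(33/161.212).

-0.411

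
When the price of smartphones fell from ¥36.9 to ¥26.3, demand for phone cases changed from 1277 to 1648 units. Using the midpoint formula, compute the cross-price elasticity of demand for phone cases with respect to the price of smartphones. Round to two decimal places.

-0.76

ΔQ_x = 1648 − 1277 = 371; ΔP_y = 26.3 − 36.9 = -10.6.
Midpoints: P̄_y = 31.60, Q̄_x = 1462.5.
ε_xy = (ΔQ_x/ΔP_y)(P̄_y/Q̄_x) = (371/-10.6)(31.60/1462.5).
ε_xy < 0, so the goods are complements.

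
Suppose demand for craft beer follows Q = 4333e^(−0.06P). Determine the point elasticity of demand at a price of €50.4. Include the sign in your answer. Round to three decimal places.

At P = 50.4, Q = 210.612.
dQ/dP = −0.06·4333e^(−0.06P) = −0.06Q = -12.637.
ε = (dQ/dP)(P/Q) = (-12.637)(50.4/210.612).
|ε| > 1, so demand is elastic at this price.

-3.024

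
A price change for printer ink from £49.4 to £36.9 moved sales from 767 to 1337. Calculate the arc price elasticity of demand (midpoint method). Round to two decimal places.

ΔQ = 1337 − 767 = 570; ΔP = 36.9 − 49.4 = -12.5.
Midpoints: P̄ = 43.15, Q̄ = 1052.0.
ε = (ΔQ/ΔP)(P̄/Q̄) = (570/-12.5)(43.15/1052.0).

-1.87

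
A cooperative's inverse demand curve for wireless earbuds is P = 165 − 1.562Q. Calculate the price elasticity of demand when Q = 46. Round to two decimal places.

At Q = 46, P = 165 − 1.562(46) = 93.15.
dP/dQ = −1.562, so dQ/dP = 1/(−1.562) = -0.640.
ε = (dQ/dP)(P/Q) = (-0.640)(93.15/46).

-1.30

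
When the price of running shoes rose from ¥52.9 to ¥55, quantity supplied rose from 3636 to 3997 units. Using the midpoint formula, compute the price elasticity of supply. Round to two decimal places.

ΔQ = 3997 − 3636 = 361; ΔP = 55 − 52.9 = 2.1.
Midpoints: P̄ = 53.95, Q̄ = 3816.5.
ε_s = (ΔQ/ΔP)(P̄/Q̄) = (361/2.1)(53.95/3816.5).

2.43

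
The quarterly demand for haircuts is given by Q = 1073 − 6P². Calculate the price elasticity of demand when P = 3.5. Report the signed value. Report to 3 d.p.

At P = 3.5, Q = 999.500.
dQ/dP = −12P = -42.
ε = (dQ/dP)(P/Q) = (-42)(3.5/999.500).

-0.147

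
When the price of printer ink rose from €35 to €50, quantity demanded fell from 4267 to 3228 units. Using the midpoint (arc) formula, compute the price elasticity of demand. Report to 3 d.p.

ΔQ = 3228 − 4267 = -1039; ΔP = 50 − 35 = 15.
Midpoints: P̄ = 42.50, Q̄ = 3747.5.
ε = (ΔQ/ΔP)(P̄/Q̄) = (-1039/15)(42.50/3747.5).

-0.786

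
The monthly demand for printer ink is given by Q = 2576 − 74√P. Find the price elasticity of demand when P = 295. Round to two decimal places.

At P = 295, Q = 1305.008.
dQ/dP = −74/(2√P) = -2.154.
ε = (dQ/dP)(P/Q) = (-2.154)(295/1305.008).
|ε| < 1, so demand is inelastic at this price.

-0.49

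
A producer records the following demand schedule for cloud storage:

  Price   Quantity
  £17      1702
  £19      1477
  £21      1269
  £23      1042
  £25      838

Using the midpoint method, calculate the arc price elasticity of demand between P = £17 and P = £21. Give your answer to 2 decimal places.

At P = 17, Q = 1702; at P = 21, Q = 1269.
ΔQ = -433, ΔP = 4. Midpoints: P̄ = 19.00, Q̄ = 1485.5.
ε = (ΔQ/ΔP)(P̄/Q̄) = (-433/4)(19.00/1485.5).

-1.38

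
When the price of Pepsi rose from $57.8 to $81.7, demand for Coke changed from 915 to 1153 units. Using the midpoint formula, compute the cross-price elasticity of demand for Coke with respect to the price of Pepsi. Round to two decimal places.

ΔQ_x = 1153 − 915 = 238; ΔP_y = 81.7 − 57.8 = 23.9.
Midpoints: P̄_y = 69.75, Q̄_x = 1034.0.
ε_xy = (ΔQ_x/ΔP_y)(P̄_y/Q̄_x) = (238/23.9)(69.75/1034.0).

0.67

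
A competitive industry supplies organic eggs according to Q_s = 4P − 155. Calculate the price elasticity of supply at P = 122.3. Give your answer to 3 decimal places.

At P = 122.3, Q_s = 334.20.
dQ_s/dP = 4.
ε_s = (dQ_s/dP)(P/Q_s) = (4)(122.3/334.20).

1.464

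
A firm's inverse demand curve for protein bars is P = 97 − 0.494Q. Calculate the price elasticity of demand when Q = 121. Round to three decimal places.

At Q = 121, P = 97 − 0.494(121) = 37.23.
dP/dQ = −0.494, so dQ/dP = 1/(−0.494) = -2.024.
ε = (dQ/dP)(P/Q) = (-2.024)(37.23/121).

-0.623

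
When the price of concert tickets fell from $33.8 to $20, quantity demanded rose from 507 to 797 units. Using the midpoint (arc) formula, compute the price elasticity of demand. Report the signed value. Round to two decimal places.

ΔQ = 797 − 507 = 290; ΔP = 20 − 33.8 = -13.8.
Midpoints: P̄ = 26.90, Q̄ = 652.0.
ε = (ΔQ/ΔP)(P̄/Q̄) = (290/-13.8)(26.90/652.0).

-0.87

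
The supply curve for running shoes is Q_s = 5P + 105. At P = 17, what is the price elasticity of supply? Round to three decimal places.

0.447

At P = 17, Q_s = 190.
dQ_s/dP = 5.
ε_s = (dQ_s/dP)(P/Q_s) = (5)(17/190).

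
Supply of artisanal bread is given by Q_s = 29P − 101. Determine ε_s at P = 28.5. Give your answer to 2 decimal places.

At P = 28.5, Q_s = 725.50.
dQ_s/dP = 29.
ε_s = (dQ_s/dP)(P/Q_s) = (29)(28.5/725.50).

1.14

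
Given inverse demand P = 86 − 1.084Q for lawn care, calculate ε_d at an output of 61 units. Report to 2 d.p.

-0.30

At Q = 61, P = 86 − 1.084(61) = 19.88.
dP/dQ = −1.084, so dQ/dP = 1/(−1.084) = -0.923.
ε = (dQ/dP)(P/Q) = (-0.923)(19.88/61).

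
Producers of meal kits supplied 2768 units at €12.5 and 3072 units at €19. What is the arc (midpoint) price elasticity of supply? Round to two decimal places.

0.25

ΔQ = 3072 − 2768 = 304; ΔP = 19 − 12.5 = 6.5.
Midpoints: P̄ = 15.75, Q̄ = 2920.0.
ε_s = (ΔQ/ΔP)(P̄/Q̄) = (304/6.5)(15.75/2920.0).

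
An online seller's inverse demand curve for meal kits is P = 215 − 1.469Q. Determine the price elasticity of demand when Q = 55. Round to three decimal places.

At Q = 55, P = 215 − 1.469(55) = 134.20.
dP/dQ = −1.469, so dQ/dP = 1/(−1.469) = -0.681.
ε = (dQ/dP)(P/Q) = (-0.681)(134.20/55).

-1.661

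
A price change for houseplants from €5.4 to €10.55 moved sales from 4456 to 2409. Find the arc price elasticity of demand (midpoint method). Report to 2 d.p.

ΔQ = 2409 − 4456 = -2047; ΔP = 10.55 − 5.4 = 5.15.
Midpoints: P̄ = 7.98, Q̄ = 3432.5.
ε = (ΔQ/ΔP)(P̄/Q̄) = (-2047/5.15)(7.98/3432.5).

-0.92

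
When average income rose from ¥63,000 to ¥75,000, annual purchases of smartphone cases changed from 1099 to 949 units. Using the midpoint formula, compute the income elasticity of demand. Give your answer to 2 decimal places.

-0.84

ΔQ = -150, ΔI = 12000. Midpoints: Ī = 69,000, Q̄ = 1024.0.
ε_I = (ΔQ/ΔI)(Ī/Q̄) = (-150/12000)(69000/1024.0).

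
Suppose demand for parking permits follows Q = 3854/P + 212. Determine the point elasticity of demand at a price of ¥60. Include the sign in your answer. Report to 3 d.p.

At P = 60, Q = 276.233.
dQ/dP = −3854/P² = -1.071.
ε = (dQ/dP)(P/Q) = (-1.071)(60/276.233).

-0.233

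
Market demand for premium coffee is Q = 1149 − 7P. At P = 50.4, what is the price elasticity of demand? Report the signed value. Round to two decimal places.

At P = 50.4, Q = 796.200.
dQ/dP = −7.
ε = (dQ/dP)(P/Q) = (-7)(50.4/796.200).

-0.44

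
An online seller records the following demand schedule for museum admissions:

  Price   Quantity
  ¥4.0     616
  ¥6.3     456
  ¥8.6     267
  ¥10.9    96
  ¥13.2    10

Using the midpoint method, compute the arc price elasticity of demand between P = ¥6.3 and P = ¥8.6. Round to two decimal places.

-1.69

At P = 6.3, Q = 456; at P = 8.6, Q = 267.
ΔQ = -189, ΔP = 2.3. Midpoints: P̄ = 7.45, Q̄ = 361.5.
ε = (ΔQ/ΔP)(P̄/Q̄) = (-189/2.3)(7.45/361.5).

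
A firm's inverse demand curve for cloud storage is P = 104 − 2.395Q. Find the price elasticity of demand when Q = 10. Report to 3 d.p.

-3.342

At Q = 10, P = 104 − 2.395(10) = 80.05.
dP/dQ = −2.395, so dQ/dP = 1/(−2.395) = -0.418.
ε = (dQ/dP)(P/Q) = (-0.418)(80.05/10).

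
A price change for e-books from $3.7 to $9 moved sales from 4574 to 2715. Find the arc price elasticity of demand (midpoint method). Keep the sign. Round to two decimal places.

-0.61

ΔQ = 2715 − 4574 = -1859; ΔP = 9 − 3.7 = 5.3.
Midpoints: P̄ = 6.35, Q̄ = 3644.5.
ε = (ΔQ/ΔP)(P̄/Q̄) = (-1859/5.3)(6.35/3644.5).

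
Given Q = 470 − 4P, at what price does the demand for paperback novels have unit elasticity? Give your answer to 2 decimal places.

58.75

For linear demand Q = a − bP, ε = −bP/(a − bP). |ε| = 1 when bP = a − bP, i.e. P = a/(2b).
P = 470/(2·4) = 470/8 = 58.7500.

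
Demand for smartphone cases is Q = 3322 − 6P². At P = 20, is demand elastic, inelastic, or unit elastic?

Q = 922, dQ/dP = -240.
ε = (dQ/dP)(P/Q) ≈ -5.206.
|ε| = 5.21 > 1.

elastic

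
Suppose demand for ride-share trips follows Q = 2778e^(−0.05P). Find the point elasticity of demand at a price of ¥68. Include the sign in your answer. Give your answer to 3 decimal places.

At P = 68, Q = 92.711.
dQ/dP = −0.05·2778e^(−0.05P) = −0.05Q = -4.636.
ε = (dQ/dP)(P/Q) = (-4.636)(68/92.711).
|ε| > 1, so demand is elastic at this price.

-3.400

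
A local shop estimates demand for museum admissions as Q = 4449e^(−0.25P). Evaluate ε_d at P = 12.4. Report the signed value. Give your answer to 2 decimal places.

-3.10

At P = 12.4, Q = 200.424.
dQ/dP = −0.25·4449e^(−0.25P) = −0.25Q = -50.106.
ε = (dQ/dP)(P/Q) = (-50.106)(12.4/200.424).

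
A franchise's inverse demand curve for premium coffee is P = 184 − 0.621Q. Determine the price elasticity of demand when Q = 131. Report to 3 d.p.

At Q = 131, P = 184 − 0.621(131) = 102.65.
dP/dQ = −0.621, so dQ/dP = 1/(−0.621) = -1.610.
ε = (dQ/dP)(P/Q) = (-1.610)(102.65/131).

-1.262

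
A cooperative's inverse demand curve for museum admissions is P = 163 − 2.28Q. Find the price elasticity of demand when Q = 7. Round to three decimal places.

At Q = 7, P = 163 − 2.28(7) = 147.04.
dP/dQ = −2.28, so dQ/dP = 1/(−2.28) = -0.439.
ε = (dQ/dP)(P/Q) = (-0.439)(147.04/7).

-9.213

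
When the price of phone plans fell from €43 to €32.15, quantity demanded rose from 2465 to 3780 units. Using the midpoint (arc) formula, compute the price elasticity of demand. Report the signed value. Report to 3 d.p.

-1.458

ΔQ = 3780 − 2465 = 1315; ΔP = 32.15 − 43 = -10.85.
Midpoints: P̄ = 37.58, Q̄ = 3122.5.
ε = (ΔQ/ΔP)(P̄/Q̄) = (1315/-10.85)(37.58/3122.5).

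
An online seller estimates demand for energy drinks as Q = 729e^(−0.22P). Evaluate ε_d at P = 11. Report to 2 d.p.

At P = 11, Q = 64.824.
dQ/dP = −0.22·729e^(−0.22P) = −0.22Q = -14.261.
ε = (dQ/dP)(P/Q) = (-14.261)(11/64.824).
|ε| > 1, so demand is elastic at this price.

-2.42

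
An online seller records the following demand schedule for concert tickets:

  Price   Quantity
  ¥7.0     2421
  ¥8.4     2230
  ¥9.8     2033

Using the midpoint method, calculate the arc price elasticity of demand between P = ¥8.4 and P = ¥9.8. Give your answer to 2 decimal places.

At P = 8.4, Q = 2230; at P = 9.8, Q = 2033.
ΔQ = -197, ΔP = 1.4. Midpoints: P̄ = 9.10, Q̄ = 2131.5.
ε = (ΔQ/ΔP)(P̄/Q̄) = (-197/1.4)(9.10/2131.5).

-0.60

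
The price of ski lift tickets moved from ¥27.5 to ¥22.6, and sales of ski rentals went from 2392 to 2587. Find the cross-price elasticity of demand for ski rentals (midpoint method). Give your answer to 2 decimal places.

-0.40

ΔQ_x = 2587 − 2392 = 195; ΔP_y = 22.6 − 27.5 = -4.9.
Midpoints: P̄_y = 25.05, Q̄_x = 2489.5.
ε_xy = (ΔQ_x/ΔP_y)(P̄_y/Q̄_x) = (195/-4.9)(25.05/2489.5).
ε_xy < 0, so the goods are complements.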